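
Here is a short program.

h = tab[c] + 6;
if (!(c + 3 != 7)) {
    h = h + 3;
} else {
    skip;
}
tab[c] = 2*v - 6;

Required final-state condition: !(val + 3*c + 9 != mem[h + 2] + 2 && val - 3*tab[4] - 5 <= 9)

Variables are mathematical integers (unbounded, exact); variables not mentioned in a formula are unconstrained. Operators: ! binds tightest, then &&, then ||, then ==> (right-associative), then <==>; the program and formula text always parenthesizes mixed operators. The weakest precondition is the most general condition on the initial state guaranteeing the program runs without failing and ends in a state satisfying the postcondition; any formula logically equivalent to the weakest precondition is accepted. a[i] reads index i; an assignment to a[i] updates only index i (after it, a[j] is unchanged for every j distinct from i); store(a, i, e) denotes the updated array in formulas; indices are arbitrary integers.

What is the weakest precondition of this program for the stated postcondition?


Working backward. After the program, the postcondition !(val + 3*c + 9 != mem[h + 2] + 2 && val - 3*tab[4] - 5 <= 9) must hold; in canonical form it is !(3*c + val != mem[h + 2] - 7 && val <= 3*tab[4] + 14).
Before tab[c] := 2*v - 6: !(3*c + val != mem[h + 2] - 7 && val <= 3*store(tab, c, 2*v - 6)[4] + 14)
Then branch requires !(3*c + val != mem[h + 5] - 7 && val <= 3*store(tab, c, 2*v - 6)[4] + 14); else branch requires !(3*c + val != mem[h + 2] - 7 && val <= 3*store(tab, c, 2*v - 6)[4] + 14).
Before the if: ((!(c != 4)) ==> (!(3*c + val != mem[h + 5] - 7 && val <= 3*store(tab, c, 2*v - 6)[4] + 14))) && (c != 4 ==> (!(3*c + val != mem[h + 2] - 7 && val <= 3*store(tab, c, 2*v - 6)[4] + 14)))
Before h := tab[c] + 6: ((!(c != 4)) ==> (!(3*c + val != mem[tab[c] + 11] - 7 && val <= 3*store(tab, c, 2*v - 6)[4] + 14))) && (c != 4 ==> (!(3*c + val != mem[tab[c] + 8] - 7 && val <= 3*store(tab, c, 2*v - 6)[4] + 14)))
Answer: WP = ((!(c != 4)) ==> (!(3*c + val != mem[tab[c] + 11] - 7 && val <= 3*store(tab, c, 2*v - 6)[4] + 14))) && (c != 4 ==> (!(3*c + val != mem[tab[c] + 8] - 7 && val <= 3*store(tab, c, 2*v - 6)[4] + 14)))


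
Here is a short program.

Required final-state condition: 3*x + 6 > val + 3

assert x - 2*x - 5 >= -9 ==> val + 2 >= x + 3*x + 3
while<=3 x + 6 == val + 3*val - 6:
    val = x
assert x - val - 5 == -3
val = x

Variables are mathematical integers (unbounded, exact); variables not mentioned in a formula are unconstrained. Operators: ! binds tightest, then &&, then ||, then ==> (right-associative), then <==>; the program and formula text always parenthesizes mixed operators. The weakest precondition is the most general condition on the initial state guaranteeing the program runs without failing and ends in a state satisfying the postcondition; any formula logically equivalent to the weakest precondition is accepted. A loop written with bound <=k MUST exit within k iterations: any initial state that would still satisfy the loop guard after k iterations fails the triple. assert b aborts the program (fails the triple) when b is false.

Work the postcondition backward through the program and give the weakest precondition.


Working backward. After the program, the postcondition 3*x + 6 > val + 3 must hold; in canonical form it is 3*x > val - 3.
Before val := x: 2*x > -3
Before assert x - val - 5 == -3: x == val + 2 && 2*x > -3
Before the loop (bound <=3), unroll the exhaustion recursion (WP_0 = exit-now case; WP_j = one more guarded iteration, up to j = 3):
  WP_0: (!(x == 4*val - 12)) && x == val + 2 && 2*x > -3
  WP_1: (!(x == 4*val - 12)) && ((!(x == 4*val - 12)) ==> (x == val + 2 && 2*x > -3))
  WP_2: (!(x == 4*val - 12)) && ((!(x == 4*val - 12)) ==> (x == val + 2 && 2*x > -3))
  WP_3: (!(x == 4*val - 12)) && ((!(x == 4*val - 12)) ==> (x == val + 2 && 2*x > -3))
So before the loop: (!(x == 4*val - 12)) && ((!(x == 4*val - 12)) ==> (x == val + 2 && 2*x > -3))
Before assert x - 2*x - 5 >= -9 ==> val + 2 >= x + 3*x + 3: (x <= 4 ==> val >= 4*x + 1) && (!(x == 4*val - 12)) && ((!(x == 4*val - 12)) ==> (x == val + 2 && 2*x > -3))
Answer: WP = (x <= 4 ==> val >= 4*x + 1) && (!(x == 4*val - 12)) && ((!(x == 4*val - 12)) ==> (x == val + 2 && 2*x > -3))


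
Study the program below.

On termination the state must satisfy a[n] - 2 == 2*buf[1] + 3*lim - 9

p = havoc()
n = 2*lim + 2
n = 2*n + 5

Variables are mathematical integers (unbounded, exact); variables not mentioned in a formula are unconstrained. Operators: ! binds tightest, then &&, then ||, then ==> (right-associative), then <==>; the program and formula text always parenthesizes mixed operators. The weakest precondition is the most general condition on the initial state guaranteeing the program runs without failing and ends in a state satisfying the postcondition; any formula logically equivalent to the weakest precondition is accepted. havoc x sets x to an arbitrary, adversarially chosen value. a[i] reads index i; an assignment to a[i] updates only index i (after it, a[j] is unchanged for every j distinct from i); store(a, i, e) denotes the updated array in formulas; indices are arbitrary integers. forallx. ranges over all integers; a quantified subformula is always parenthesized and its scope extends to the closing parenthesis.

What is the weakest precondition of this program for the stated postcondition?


Working backward. After the program, the postcondition a[n] - 2 == 2*buf[1] + 3*lim - 9 must hold; in canonical form it is a[n] == 2*buf[1] + 3*lim - 7.
Before n := 2*n + 5: a[2*n + 5] == 2*buf[1] + 3*lim - 7
Before n := 2*lim + 2: a[4*lim + 9] == 2*buf[1] + 3*lim - 7
Before havoc p: a[4*lim + 9] == 2*buf[1] + 3*lim - 7
Answer: WP = a[4*lim + 9] == 2*buf[1] + 3*lim - 7


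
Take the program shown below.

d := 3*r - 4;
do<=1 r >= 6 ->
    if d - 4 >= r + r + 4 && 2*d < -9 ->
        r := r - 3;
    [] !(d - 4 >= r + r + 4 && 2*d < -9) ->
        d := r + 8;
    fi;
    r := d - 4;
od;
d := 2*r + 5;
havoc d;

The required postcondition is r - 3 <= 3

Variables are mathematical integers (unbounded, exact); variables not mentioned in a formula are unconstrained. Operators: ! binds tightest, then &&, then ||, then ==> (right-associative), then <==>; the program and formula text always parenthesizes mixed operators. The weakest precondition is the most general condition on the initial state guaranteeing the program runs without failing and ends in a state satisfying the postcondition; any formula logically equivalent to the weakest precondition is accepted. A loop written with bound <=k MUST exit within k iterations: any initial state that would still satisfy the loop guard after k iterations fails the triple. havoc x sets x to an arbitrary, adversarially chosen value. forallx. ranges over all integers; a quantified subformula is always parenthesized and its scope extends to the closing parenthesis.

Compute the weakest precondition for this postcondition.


Working backward. After the program, the postcondition r - 3 <= 3 must hold; in canonical form it is r <= 6.
Before havoc d: r <= 6
Before d := 2*r + 5: r <= 6
Before the loop (bound <=1), unroll the exhaustion recursion (WP_0 = exit-now case; WP_j = one more guarded iteration, up to j = 1):
  WP_0: (!(r >= 6)) && r <= 6
  WP_1: (r >= 6 ==> (((d >= 2*r + 8 && 2*d < -9) ==> ((!(d >= 10)) && d <= 10)) && ((!(d >= 2*r + 8 && 2*d < -9)) ==> ((!(r >= 2)) && r <= 2)))) && ((!(r >= 6)) ==> r <= 6)
So before the loop: (r >= 6 ==> (((d >= 2*r + 8 && 2*d < -9) ==> ((!(d >= 10)) && d <= 10)) && ((!(d >= 2*r + 8 && 2*d < -9)) ==> ((!(r >= 2)) && r <= 2)))) && ((!(r >= 6)) ==> r <= 6)
Before d := 3*r - 4: (r >= 6 ==> (((r >= 12 && 6*r < -1) ==> ((!(3*r >= 14)) && 3*r <= 14)) && ((!(r >= 12 && 6*r < -1)) ==> ((!(r >= 2)) && r <= 2)))) && ((!(r >= 6)) ==> r <= 6)
Answer: WP = (r >= 6 ==> (((r >= 12 && 6*r < -1) ==> ((!(3*r >= 14)) && 3*r <= 14)) && ((!(r >= 12 && 6*r < -1)) ==> ((!(r >= 2)) && r <= 2)))) && ((!(r >= 6)) ==> r <= 6)


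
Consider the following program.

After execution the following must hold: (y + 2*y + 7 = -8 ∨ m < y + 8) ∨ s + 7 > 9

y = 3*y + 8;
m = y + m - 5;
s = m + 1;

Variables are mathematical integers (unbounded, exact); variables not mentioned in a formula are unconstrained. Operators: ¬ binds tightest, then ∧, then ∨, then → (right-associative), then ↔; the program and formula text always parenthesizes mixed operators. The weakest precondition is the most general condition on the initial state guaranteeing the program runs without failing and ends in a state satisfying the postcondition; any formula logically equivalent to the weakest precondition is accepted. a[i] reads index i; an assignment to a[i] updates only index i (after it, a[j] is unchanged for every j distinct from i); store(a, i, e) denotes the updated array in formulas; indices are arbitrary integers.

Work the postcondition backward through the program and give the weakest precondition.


Working backward. After the program, the postcondition (y + 2*y + 7 = -8 ∨ m < y + 8) ∨ s + 7 > 9 must hold; in canonical form it is 3*y = -15 ∨ m < y + 8 ∨ s > 2.
Before s := m + 1: 3*y = -15 ∨ m < y + 8 ∨ m > 1
Before m := y + m - 5: 3*y = -15 ∨ m < 13 ∨ m + y > 6
Before y := 3*y + 8: 9*y = -39 ∨ m < 13 ∨ m + 3*y > -2
Answer: WP = 9*y = -39 ∨ m < 13 ∨ m + 3*y > -2


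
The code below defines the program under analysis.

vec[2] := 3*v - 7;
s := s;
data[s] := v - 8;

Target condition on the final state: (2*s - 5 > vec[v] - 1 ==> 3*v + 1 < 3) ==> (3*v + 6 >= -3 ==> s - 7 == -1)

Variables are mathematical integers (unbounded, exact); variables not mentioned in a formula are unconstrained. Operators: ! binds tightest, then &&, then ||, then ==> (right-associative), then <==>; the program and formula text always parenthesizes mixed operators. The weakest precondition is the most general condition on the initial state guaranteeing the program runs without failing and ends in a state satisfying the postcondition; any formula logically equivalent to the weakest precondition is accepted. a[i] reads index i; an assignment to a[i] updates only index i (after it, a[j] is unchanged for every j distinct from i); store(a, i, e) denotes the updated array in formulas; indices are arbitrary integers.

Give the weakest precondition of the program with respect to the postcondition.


Working backward. After the program, the postcondition (2*s - 5 > vec[v] - 1 ==> 3*v + 1 < 3) ==> (3*v + 6 >= -3 ==> s - 7 == -1) must hold; in canonical form it is (2*s > vec[v] + 4 ==> 3*v < 2) ==> (3*v >= -9 ==> s == 6).
Before data[s] := v - 8: (2*s > vec[v] + 4 ==> 3*v < 2) ==> (3*v >= -9 ==> s == 6)
Before s := s: (2*s > vec[v] + 4 ==> 3*v < 2) ==> (3*v >= -9 ==> s == 6)
Before vec[2] := 3*v - 7: (2*s > store(vec, 2, 3*v - 7)[v] + 4 ==> 3*v < 2) ==> (3*v >= -9 ==> s == 6)
Answer: WP = (2*s > store(vec, 2, 3*v - 7)[v] + 4 ==> 3*v < 2) ==> (3*v >= -9 ==> s == 6)


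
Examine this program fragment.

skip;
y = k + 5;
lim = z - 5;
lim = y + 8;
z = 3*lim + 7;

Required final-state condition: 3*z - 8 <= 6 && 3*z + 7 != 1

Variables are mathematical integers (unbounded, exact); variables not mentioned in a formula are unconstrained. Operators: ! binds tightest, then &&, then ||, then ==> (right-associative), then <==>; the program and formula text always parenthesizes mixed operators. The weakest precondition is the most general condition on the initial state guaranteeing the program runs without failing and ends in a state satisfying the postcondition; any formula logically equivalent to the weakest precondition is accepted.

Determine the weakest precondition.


Working backward. After the program, the postcondition 3*z - 8 <= 6 && 3*z + 7 != 1 must hold; in canonical form it is 3*z <= 14 && 3*z != -6.
Before z := 3*lim + 7: 9*lim <= -7 && 9*lim != -27
Before lim := y + 8: 9*y <= -79 && 9*y != -99
Before lim := z - 5: 9*y <= -79 && 9*y != -99
Before y := k + 5: 9*k <= -124 && 9*k != -144
Before skip: 9*k <= -124 && 9*k != -144
Answer: WP = 9*k <= -124 && 9*k != -144


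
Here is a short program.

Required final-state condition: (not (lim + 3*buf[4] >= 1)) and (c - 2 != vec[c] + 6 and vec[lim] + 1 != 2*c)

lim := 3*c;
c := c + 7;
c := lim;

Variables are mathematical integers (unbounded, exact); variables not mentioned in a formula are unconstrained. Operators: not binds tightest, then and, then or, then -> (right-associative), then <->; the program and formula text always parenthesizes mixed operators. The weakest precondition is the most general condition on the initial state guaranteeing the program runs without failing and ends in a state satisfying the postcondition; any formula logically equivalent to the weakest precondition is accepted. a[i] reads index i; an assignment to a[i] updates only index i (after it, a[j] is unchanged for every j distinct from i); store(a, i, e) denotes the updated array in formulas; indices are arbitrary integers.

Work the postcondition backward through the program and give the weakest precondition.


Working backward. After the program, the postcondition (not (lim + 3*buf[4] >= 1)) and (c - 2 != vec[c] + 6 and vec[lim] + 1 != 2*c) must hold; in canonical form it is (not (3*buf[4] + lim >= 1)) and c != vec[c] + 8 and vec[lim] != 2*c - 1.
Before c := lim: (not (3*buf[4] + lim >= 1)) and lim != vec[lim] + 8 and vec[lim] != 2*lim - 1
Before c := c + 7: (not (3*buf[4] + lim >= 1)) and lim != vec[lim] + 8 and vec[lim] != 2*lim - 1
Before lim := 3*c: (not (3*buf[4] + 3*c >= 1)) and 3*c != vec[3*c] + 8 and vec[3*c] != 6*c - 1
Answer: WP = (not (3*buf[4] + 3*c >= 1)) and 3*c != vec[3*c] + 8 and vec[3*c] != 6*c - 1


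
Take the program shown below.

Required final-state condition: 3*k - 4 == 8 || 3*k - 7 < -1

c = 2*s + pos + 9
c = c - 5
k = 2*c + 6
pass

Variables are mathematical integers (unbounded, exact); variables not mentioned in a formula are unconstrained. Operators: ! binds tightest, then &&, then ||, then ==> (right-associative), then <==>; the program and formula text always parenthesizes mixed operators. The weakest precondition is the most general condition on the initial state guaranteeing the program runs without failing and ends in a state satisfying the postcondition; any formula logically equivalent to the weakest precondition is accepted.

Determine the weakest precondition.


Working backward. After the program, the postcondition 3*k - 4 == 8 || 3*k - 7 < -1 must hold; in canonical form it is 3*k == 12 || 3*k < 6.
Before skip: 3*k == 12 || 3*k < 6
Before k := 2*c + 6: 6*c == -6 || 6*c < -12
Before c := c - 5: 6*c == 24 || 6*c < 18
Before c := 2*s + pos + 9: 6*pos + 12*s == -30 || 6*pos + 12*s < -36
Answer: WP = 6*pos + 12*s == -30 || 6*pos + 12*s < -36


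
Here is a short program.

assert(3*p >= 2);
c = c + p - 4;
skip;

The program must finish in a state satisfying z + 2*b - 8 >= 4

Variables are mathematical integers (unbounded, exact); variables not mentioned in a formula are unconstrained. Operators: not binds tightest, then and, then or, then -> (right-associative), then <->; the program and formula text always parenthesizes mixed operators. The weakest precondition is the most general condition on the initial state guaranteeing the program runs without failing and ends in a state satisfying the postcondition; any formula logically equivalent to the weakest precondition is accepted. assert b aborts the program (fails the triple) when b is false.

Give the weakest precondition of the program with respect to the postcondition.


Working backward. After the program, the postcondition z + 2*b - 8 >= 4 must hold; in canonical form it is 2*b + z >= 12.
Before skip: 2*b + z >= 12
Before c := c + p - 4: 2*b + z >= 12
Before assert 3*p >= 2: 3*p >= 2 and 2*b + z >= 12
Answer: WP = 3*p >= 2 and 2*b + z >= 12


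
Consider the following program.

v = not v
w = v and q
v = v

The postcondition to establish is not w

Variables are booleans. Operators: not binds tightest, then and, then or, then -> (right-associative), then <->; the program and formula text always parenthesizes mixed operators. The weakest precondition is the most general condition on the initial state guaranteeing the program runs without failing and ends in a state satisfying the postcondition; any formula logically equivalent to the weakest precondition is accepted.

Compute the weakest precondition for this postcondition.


Working backward. After the program, not w must hold.
Before v := v: not w
Before w := v and q: not (v and q)
Before v := not v: not ((not v) and q)
Answer: WP = not ((not v) and q)


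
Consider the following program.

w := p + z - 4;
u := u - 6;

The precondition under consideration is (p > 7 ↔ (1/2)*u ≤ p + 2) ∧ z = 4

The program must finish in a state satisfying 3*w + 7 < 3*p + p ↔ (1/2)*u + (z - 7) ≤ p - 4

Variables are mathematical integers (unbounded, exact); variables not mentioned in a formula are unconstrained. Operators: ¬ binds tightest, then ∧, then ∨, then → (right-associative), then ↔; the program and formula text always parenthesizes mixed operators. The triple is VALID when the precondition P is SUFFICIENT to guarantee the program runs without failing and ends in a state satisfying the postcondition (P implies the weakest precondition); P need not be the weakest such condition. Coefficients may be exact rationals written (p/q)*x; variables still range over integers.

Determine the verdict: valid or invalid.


Working backward. After the program, the postcondition 3*w + 7 < 3*p + p ↔ (1/2)*u + (z - 7) ≤ p - 4 must hold; in canonical form it is 3*w < 4*p - 7 ↔ (1/2)*u + z ≤ p + 3.
Before u := u - 6: 3*w < 4*p - 7 ↔ (1/2)*u + z ≤ p + 6
Before w := p + z - 4: 3*z < p + 5 ↔ (1/2)*u + z ≤ p + 6
The weakest precondition is 3*z < p + 5 ↔ (1/2)*u + z ≤ p + 6.
Check whether (p > 7 ↔ (1/2)*u ≤ p + 2) ∧ z = 4 implies it.
Every state satisfying the precondition satisfies the weakest precondition: the implication holds.
Answer: valid


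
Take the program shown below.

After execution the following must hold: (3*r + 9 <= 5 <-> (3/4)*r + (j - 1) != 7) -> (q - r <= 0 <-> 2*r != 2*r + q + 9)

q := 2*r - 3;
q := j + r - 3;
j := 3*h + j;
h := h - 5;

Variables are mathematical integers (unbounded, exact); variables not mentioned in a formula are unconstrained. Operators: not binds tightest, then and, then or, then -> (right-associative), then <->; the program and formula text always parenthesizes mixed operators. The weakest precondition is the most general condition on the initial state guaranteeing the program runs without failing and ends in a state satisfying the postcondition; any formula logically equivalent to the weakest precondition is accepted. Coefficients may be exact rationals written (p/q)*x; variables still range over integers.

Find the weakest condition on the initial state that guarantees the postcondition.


Working backward. After the program, the postcondition (3*r + 9 <= 5 <-> (3/4)*r + (j - 1) != 7) -> (q - r <= 0 <-> 2*r != 2*r + q + 9) must hold; in canonical form it is (3*r <= -4 <-> j + (3/4)*r != 8) -> (q <= r <-> q != -9).
Before h := h - 5: (3*r <= -4 <-> j + (3/4)*r != 8) -> (q <= r <-> q != -9)
Before j := 3*h + j: (3*r <= -4 <-> 3*h + j + (3/4)*r != 8) -> (q <= r <-> q != -9)
Before q := j + r - 3: (3*r <= -4 <-> 3*h + j + (3/4)*r != 8) -> (j <= 3 <-> j + r != -6)
Before q := 2*r - 3: (3*r <= -4 <-> 3*h + j + (3/4)*r != 8) -> (j <= 3 <-> j + r != -6)
Answer: WP = (3*r <= -4 <-> 3*h + j + (3/4)*r != 8) -> (j <= 3 <-> j + r != -6)


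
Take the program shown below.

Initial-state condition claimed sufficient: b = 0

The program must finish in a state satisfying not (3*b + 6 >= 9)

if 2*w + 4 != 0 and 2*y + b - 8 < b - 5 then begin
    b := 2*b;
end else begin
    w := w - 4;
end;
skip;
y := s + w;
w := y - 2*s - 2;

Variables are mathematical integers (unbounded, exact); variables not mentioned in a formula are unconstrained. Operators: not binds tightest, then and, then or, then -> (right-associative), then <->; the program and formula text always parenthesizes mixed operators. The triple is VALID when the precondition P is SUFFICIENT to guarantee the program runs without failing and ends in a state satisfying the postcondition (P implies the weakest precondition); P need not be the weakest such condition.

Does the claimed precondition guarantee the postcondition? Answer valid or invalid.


Working backward. After the program, the postcondition not (3*b + 6 >= 9) must hold; in canonical form it is not (3*b >= 3).
Before w := y - 2*s - 2: not (3*b >= 3)
Before y := s + w: not (3*b >= 3)
Before skip: not (3*b >= 3)
Then branch requires not (6*b >= 3); else branch requires not (3*b >= 3).
Before the if: ((2*w != -4 and 2*y < 3) -> (not (6*b >= 3))) and ((not (2*w != -4 and 2*y < 3)) -> (not (3*b >= 3)))
The weakest precondition is ((2*w != -4 and 2*y < 3) -> (not (6*b >= 3))) and ((not (2*w != -4 and 2*y < 3)) -> (not (3*b >= 3))).
Check whether b = 0 implies it.
Every state satisfying the precondition satisfies the weakest precondition: the implication holds.
Answer: valid


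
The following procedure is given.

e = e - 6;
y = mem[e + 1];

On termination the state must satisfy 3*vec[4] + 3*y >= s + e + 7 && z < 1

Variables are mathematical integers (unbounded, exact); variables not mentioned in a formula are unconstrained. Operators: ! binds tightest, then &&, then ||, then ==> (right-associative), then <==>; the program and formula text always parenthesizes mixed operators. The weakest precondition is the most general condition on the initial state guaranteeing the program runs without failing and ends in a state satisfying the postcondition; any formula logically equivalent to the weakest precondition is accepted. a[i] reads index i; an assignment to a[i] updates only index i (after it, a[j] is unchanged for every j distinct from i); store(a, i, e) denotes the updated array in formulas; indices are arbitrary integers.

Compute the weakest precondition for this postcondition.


Working backward. After the program, the postcondition 3*vec[4] + 3*y >= s + e + 7 && z < 1 must hold; in canonical form it is 3*vec[4] + 3*y >= e + s + 7 && z < 1.
Before y := mem[e + 1]: 3*mem[e + 1] + 3*vec[4] >= e + s + 7 && z < 1
Before e := e - 6: 3*mem[e - 5] + 3*vec[4] >= e + s + 1 && z < 1
Answer: WP = 3*mem[e - 5] + 3*vec[4] >= e + s + 1 && z < 1


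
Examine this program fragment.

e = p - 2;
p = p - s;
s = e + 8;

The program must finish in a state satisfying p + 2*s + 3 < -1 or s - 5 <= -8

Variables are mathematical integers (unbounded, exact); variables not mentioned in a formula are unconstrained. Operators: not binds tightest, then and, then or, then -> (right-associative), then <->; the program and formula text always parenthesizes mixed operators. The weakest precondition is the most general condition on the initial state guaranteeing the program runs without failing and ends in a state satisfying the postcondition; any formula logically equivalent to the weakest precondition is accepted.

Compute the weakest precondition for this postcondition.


Working backward. After the program, the postcondition p + 2*s + 3 < -1 or s - 5 <= -8 must hold; in canonical form it is p + 2*s < -4 or s <= -3.
Before s := e + 8: 2*e + p < -20 or e <= -11
Before p := p - s: 2*e + p < s - 20 or e <= -11
Before e := p - 2: 3*p < s - 16 or p <= -9
Answer: WP = 3*p < s - 16 or p <= -9


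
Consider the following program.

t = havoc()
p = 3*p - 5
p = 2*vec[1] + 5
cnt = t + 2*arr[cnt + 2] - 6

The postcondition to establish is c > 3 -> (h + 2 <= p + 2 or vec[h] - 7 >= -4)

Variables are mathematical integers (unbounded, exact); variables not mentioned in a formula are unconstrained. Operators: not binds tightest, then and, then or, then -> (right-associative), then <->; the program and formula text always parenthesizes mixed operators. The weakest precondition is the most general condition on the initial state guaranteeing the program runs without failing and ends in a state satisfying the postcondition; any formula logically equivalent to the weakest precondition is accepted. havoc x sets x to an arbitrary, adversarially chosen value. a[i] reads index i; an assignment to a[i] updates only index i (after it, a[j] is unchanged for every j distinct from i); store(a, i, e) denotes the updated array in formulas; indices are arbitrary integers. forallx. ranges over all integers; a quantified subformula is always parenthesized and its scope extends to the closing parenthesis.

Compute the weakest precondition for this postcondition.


Working backward. After the program, the postcondition c > 3 -> (h + 2 <= p + 2 or vec[h] - 7 >= -4) must hold; in canonical form it is c > 3 -> (h <= p or vec[h] >= 3).
Before cnt := t + 2*arr[cnt + 2] - 6: c > 3 -> (h <= p or vec[h] >= 3)
Before p := 2*vec[1] + 5: c > 3 -> (h <= 2*vec[1] + 5 or vec[h] >= 3)
Before p := 3*p - 5: c > 3 -> (h <= 2*vec[1] + 5 or vec[h] >= 3)
Before havoc t: c > 3 -> (h <= 2*vec[1] + 5 or vec[h] >= 3)
Answer: WP = c > 3 -> (h <= 2*vec[1] + 5 or vec[h] >= 3)


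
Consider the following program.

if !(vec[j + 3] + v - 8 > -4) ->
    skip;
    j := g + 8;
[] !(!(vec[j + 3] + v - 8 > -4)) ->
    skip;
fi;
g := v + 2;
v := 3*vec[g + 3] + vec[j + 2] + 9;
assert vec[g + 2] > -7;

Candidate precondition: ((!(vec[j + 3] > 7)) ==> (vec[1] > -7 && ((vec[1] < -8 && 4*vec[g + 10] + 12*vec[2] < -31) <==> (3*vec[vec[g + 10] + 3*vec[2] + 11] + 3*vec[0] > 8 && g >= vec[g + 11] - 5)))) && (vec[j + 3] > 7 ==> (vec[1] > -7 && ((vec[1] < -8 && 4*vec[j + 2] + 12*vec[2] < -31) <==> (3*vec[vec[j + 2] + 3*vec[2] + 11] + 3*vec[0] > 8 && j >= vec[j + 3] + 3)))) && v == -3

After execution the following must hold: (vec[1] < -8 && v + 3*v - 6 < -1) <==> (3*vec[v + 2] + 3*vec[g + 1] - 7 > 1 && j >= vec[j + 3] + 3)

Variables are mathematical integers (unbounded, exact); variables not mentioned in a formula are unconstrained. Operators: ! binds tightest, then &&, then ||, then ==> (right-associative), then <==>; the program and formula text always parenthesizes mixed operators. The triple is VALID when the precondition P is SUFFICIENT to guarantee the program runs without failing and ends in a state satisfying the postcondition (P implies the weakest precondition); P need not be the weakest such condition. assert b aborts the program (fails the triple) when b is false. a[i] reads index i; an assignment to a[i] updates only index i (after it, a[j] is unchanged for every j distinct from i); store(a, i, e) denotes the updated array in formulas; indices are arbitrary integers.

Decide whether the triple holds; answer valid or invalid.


Working backward. After the program, the postcondition (vec[1] < -8 && v + 3*v - 6 < -1) <==> (3*vec[v + 2] + 3*vec[g + 1] - 7 > 1 && j >= vec[j + 3] + 3) must hold; in canonical form it is (vec[1] < -8 && 4*v < 5) <==> (3*vec[g + 1] + 3*vec[v + 2] > 8 && j >= vec[j + 3] + 3).
Before assert vec[g + 2] > -7: vec[g + 2] > -7 && ((vec[1] < -8 && 4*v < 5) <==> (3*vec[g + 1] + 3*vec[v + 2] > 8 && j >= vec[j + 3] + 3))
Before v := 3*vec[g + 3] + vec[j + 2] + 9: vec[g + 2] > -7 && ((vec[1] < -8 && 12*vec[g + 3] + 4*vec[j + 2] < -31) <==> (3*vec[3*vec[g + 3] + vec[j + 2] + 11] + 3*vec[g + 1] > 8 && j >= vec[j + 3] + 3))
Before g := v + 2: vec[v + 4] > -7 && ((vec[1] < -8 && 4*vec[j + 2] + 12*vec[v + 5] < -31) <==> (3*vec[vec[j + 2] + 3*vec[v + 5] + 11] + 3*vec[v + 3] > 8 && j >= vec[j + 3] + 3))
Then branch requires vec[v + 4] > -7 && ((vec[1] < -8 && 4*vec[g + 10] + 12*vec[v + 5] < -31) <==> (3*vec[vec[g + 10] + 3*vec[v + 5] + 11] + 3*vec[v + 3] > 8 && g >= vec[g + 11] - 5)); else branch requires vec[v + 4] > -7 && ((vec[1] < -8 && 4*vec[j + 2] + 12*vec[v + 5] < -31) <==> (3*vec[vec[j + 2] + 3*vec[v + 5] + 11] + 3*vec[v + 3] > 8 && j >= vec[j + 3] + 3)).
Before the if: ((!(vec[j + 3] + v > 4)) ==> (vec[v + 4] > -7 && ((vec[1] < -8 && 4*vec[g + 10] + 12*vec[v + 5] < -31) <==> (3*vec[vec[g + 10] + 3*vec[v + 5] + 11] + 3*vec[v + 3] > 8 && g >= vec[g + 11] - 5)))) && (vec[j + 3] + v > 4 ==> (vec[v + 4] > -7 && ((vec[1] < -8 && 4*vec[j + 2] + 12*vec[v + 5] < -31) <==> (3*vec[vec[j + 2] + 3*vec[v + 5] + 11] + 3*vec[v + 3] > 8 && j >= vec[j + 3] + 3))))
The weakest precondition is ((!(vec[j + 3] + v > 4)) ==> (vec[v + 4] > -7 && ((vec[1] < -8 && 4*vec[g + 10] + 12*vec[v + 5] < -31) <==> (3*vec[vec[g + 10] + 3*vec[v + 5] + 11] + 3*vec[v + 3] > 8 && g >= vec[g + 11] - 5)))) && (vec[j + 3] + v > 4 ==> (vec[v + 4] > -7 && ((vec[1] < -8 && 4*vec[j + 2] + 12*vec[v + 5] < -31) <==> (3*vec[vec[j + 2] + 3*vec[v + 5] + 11] + 3*vec[v + 3] > 8 && j >= vec[j + 3] + 3)))).
Check whether ((!(vec[j + 3] > 7)) ==> (vec[1] > -7 && ((vec[1] < -8 && 4*vec[g + 10] + 12*vec[2] < -31) <==> (3*vec[vec[g + 10] + 3*vec[2] + 11] + 3*vec[0] > 8 && g >= vec[g + 11] - 5)))) && (vec[j + 3] > 7 ==> (vec[1] > -7 && ((vec[1] < -8 && 4*vec[j + 2] + 12*vec[2] < -31) <==> (3*vec[vec[j + 2] + 3*vec[2] + 11] + 3*vec[0] > 8 && j >= vec[j + 3] + 3)))) && v == -3 implies it.
Every state satisfying the precondition satisfies the weakest precondition: the implication holds.
Answer: valid


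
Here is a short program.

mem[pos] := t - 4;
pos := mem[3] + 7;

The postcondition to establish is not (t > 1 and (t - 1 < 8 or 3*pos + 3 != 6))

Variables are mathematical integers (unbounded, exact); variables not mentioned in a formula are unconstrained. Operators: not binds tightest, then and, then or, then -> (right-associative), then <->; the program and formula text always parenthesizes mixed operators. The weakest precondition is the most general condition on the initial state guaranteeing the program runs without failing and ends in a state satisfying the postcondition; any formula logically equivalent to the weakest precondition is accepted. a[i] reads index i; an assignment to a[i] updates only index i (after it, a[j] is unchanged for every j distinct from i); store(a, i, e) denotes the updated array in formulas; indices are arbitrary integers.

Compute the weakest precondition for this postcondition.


Working backward. After the program, the postcondition not (t > 1 and (t - 1 < 8 or 3*pos + 3 != 6)) must hold; in canonical form it is not (t > 1 and (t < 9 or 3*pos != 3)).
Before pos := mem[3] + 7: not (t > 1 and (t < 9 or 3*mem[3] != -18))
Before mem[pos] := t - 4: not (t > 1 and (t < 9 or 3*store(mem, pos, t - 4)[3] != -18))
Answer: WP = not (t > 1 and (t < 9 or 3*store(mem, pos, t - 4)[3] != -18))


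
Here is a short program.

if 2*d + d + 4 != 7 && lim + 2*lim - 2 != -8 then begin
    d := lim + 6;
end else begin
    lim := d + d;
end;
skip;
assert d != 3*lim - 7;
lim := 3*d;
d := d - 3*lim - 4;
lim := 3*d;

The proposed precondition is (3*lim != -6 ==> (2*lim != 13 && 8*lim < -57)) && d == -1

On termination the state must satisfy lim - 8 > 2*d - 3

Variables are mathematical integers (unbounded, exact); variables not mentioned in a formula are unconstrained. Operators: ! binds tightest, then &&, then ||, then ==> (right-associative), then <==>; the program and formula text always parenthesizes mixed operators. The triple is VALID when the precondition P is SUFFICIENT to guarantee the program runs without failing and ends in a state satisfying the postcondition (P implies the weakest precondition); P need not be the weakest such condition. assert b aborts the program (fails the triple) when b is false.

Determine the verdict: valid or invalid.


Working backward. After the program, the postcondition lim - 8 > 2*d - 3 must hold; in canonical form it is lim > 2*d + 5.
Before lim := 3*d: d > 5
Before d := d - 3*lim - 4: d > 3*lim + 9
Before lim := 3*d: 8*d < -9
Before assert d != 3*lim - 7: d != 3*lim - 7 && 8*d < -9
Before skip: d != 3*lim - 7 && 8*d < -9
Then branch requires 2*lim != 13 && 8*lim < -57; else branch requires 5*d != 7 && 8*d < -9.
Before the if: ((3*d != 3 && 3*lim != -6) ==> (2*lim != 13 && 8*lim < -57)) && ((!(3*d != 3 && 3*lim != -6)) ==> (5*d != 7 && 8*d < -9))
The weakest precondition is ((3*d != 3 && 3*lim != -6) ==> (2*lim != 13 && 8*lim < -57)) && ((!(3*d != 3 && 3*lim != -6)) ==> (5*d != 7 && 8*d < -9)).
Check whether (3*lim != -6 ==> (2*lim != 13 && 8*lim < -57)) && d == -1 implies it.
Countermodel: at the initial state d = -1, lim = -2, the precondition holds but the weakest precondition fails.
Answer: invalid


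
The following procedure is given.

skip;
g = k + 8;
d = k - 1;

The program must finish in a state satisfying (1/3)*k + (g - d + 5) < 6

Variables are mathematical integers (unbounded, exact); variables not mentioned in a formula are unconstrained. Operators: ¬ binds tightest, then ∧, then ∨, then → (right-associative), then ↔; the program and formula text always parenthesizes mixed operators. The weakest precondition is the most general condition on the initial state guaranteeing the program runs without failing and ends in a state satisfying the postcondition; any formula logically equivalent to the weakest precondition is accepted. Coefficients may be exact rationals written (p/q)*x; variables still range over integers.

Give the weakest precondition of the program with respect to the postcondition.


Working backward. After the program, the postcondition (1/3)*k + (g - d + 5) < 6 must hold; in canonical form it is g + (1/3)*k < d + 1.
Before d := k - 1: g < (2/3)*k
Before g := k + 8: (1/3)*k < -8
Before skip: (1/3)*k < -8
Answer: WP = (1/3)*k < -8


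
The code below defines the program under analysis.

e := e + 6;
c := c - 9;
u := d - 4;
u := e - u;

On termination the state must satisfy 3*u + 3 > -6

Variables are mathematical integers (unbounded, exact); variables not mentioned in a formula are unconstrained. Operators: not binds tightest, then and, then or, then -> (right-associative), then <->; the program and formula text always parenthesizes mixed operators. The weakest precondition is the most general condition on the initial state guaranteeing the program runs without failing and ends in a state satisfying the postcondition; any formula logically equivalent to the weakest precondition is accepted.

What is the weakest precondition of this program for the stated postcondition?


Working backward. After the program, the postcondition 3*u + 3 > -6 must hold; in canonical form it is 3*u > -9.
Before u := e - u: 3*e > 3*u - 9
Before u := d - 4: 3*e > 3*d - 21
Before c := c - 9: 3*e > 3*d - 21
Before e := e + 6: 3*e > 3*d - 39
Answer: WP = 3*e > 3*d - 39


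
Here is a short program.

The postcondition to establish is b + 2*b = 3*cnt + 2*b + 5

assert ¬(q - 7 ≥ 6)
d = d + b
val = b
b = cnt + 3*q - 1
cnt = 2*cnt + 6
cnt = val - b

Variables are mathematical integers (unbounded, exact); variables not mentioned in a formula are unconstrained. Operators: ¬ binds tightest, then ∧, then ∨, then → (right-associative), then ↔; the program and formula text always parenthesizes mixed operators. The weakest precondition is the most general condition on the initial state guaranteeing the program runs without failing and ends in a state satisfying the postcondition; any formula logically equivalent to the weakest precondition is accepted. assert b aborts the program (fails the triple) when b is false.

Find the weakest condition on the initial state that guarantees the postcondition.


Working backward. After the program, the postcondition b + 2*b = 3*cnt + 2*b + 5 must hold; in canonical form it is b = 3*cnt + 5.
Before cnt := val - b: 4*b = 3*val + 5
Before cnt := 2*cnt + 6: 4*b = 3*val + 5
Before b := cnt + 3*q - 1: 4*cnt + 12*q = 3*val + 9
Before val := b: 4*cnt + 12*q = 3*b + 9
Before d := d + b: 4*cnt + 12*q = 3*b + 9
Before assert ¬(q - 7 ≥ 6): (¬(q ≥ 13)) ∧ 4*cnt + 12*q = 3*b + 9
Answer: WP = (¬(q ≥ 13)) ∧ 4*cnt + 12*q = 3*b + 9


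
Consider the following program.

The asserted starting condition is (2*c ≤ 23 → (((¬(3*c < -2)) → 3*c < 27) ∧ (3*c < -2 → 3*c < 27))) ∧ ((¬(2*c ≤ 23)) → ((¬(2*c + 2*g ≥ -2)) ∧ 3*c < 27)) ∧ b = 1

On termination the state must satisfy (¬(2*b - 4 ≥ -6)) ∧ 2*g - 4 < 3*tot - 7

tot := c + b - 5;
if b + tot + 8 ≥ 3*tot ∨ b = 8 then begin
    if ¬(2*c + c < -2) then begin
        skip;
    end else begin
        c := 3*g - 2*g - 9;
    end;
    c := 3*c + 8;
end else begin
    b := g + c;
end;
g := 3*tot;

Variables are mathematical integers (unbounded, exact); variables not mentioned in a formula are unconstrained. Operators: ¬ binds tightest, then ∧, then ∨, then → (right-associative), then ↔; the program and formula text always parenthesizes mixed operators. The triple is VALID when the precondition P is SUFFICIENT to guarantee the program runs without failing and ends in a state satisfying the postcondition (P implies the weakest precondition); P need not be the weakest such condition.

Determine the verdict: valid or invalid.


Working backward. After the program, the postcondition (¬(2*b - 4 ≥ -6)) ∧ 2*g - 4 < 3*tot - 7 must hold; in canonical form it is (¬(2*b ≥ -2)) ∧ 2*g < 3*tot - 3.
Before g := 3*tot: (¬(2*b ≥ -2)) ∧ 3*tot < -3
Then branch requires ((¬(3*c < -2)) → ((¬(2*b ≥ -2)) ∧ 3*tot < -3)) ∧ (3*c < -2 → ((¬(2*b ≥ -2)) ∧ 3*tot < -3)); else branch requires (¬(2*c + 2*g ≥ -2)) ∧ 3*tot < -3.
Before the if: ((b ≥ 2*tot - 8 ∨ b = 8) → (((¬(3*c < -2)) → ((¬(2*b ≥ -2)) ∧ 3*tot < -3)) ∧ (3*c < -2 → ((¬(2*b ≥ -2)) ∧ 3*tot < -3)))) ∧ ((¬(b ≥ 2*tot - 8 ∨ b = 8)) → ((¬(2*c + 2*g ≥ -2)) ∧ 3*tot < -3))
Before tot := c + b - 5: ((b + 2*c ≤ 18 ∨ b = 8) → (((¬(3*c < -2)) → ((¬(2*b ≥ -2)) ∧ 3*b + 3*c < 12)) ∧ (3*c < -2 → ((¬(2*b ≥ -2)) ∧ 3*b + 3*c < 12)))) ∧ ((¬(b + 2*c ≤ 18 ∨ b = 8)) → ((¬(2*c + 2*g ≥ -2)) ∧ 3*b + 3*c < 12))
The weakest precondition is ((b + 2*c ≤ 18 ∨ b = 8) → (((¬(3*c < -2)) → ((¬(2*b ≥ -2)) ∧ 3*b + 3*c < 12)) ∧ (3*c < -2 → ((¬(2*b ≥ -2)) ∧ 3*b + 3*c < 12)))) ∧ ((¬(b + 2*c ≤ 18 ∨ b = 8)) → ((¬(2*c + 2*g ≥ -2)) ∧ 3*b + 3*c < 12)).
Check whether (2*c ≤ 23 → (((¬(3*c < -2)) → 3*c < 27) ∧ (3*c < -2 → 3*c < 27))) ∧ ((¬(2*c ≤ 23)) → ((¬(2*c + 2*g ≥ -2)) ∧ 3*c < 27)) ∧ b = 1 implies it.
Countermodel: at the initial state b = 1, c = -1, g = -1, the precondition holds but the weakest precondition fails.
Answer: invalid


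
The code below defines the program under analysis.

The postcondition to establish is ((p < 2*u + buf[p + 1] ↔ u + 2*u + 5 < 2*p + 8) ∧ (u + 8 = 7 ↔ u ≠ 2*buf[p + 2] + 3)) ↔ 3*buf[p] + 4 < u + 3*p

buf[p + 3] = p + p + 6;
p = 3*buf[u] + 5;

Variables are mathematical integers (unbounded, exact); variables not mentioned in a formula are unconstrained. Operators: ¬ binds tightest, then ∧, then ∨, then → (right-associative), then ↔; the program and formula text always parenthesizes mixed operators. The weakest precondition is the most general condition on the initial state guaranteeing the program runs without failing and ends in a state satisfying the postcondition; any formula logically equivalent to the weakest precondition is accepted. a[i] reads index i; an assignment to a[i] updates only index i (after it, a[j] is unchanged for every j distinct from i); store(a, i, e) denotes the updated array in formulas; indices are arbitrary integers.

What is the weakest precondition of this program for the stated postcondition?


Working backward. After the program, the postcondition ((p < 2*u + buf[p + 1] ↔ u + 2*u + 5 < 2*p + 8) ∧ (u + 8 = 7 ↔ u ≠ 2*buf[p + 2] + 3)) ↔ 3*buf[p] + 4 < u + 3*p must hold; in canonical form it is ((p < buf[p + 1] + 2*u ↔ 3*u < 2*p + 3) ∧ (u = -1 ↔ u ≠ 2*buf[p + 2] + 3)) ↔ 3*buf[p] < 3*p + u - 4.
Before p := 3*buf[u] + 5: ((3*buf[u] < buf[3*buf[u] + 6] + 2*u - 5 ↔ 3*u < 6*buf[u] + 13) ∧ (u = -1 ↔ u ≠ 2*buf[3*buf[u] + 7] + 3)) ↔ 3*buf[3*buf[u] + 5] < 9*buf[u] + u + 11
Before buf[p + 3] := p + p + 6: ((3*store(buf, p + 3, 2*p + 6)[u] < store(buf, p + 3, 2*p + 6)[3*store(buf, p + 3, 2*p + 6)[u] + 6] + 2*u - 5 ↔ 3*u < 6*store(buf, p + 3, 2*p + 6)[u] + 13) ∧ (u = -1 ↔ u ≠ 2*store(buf, p + 3, 2*p + 6)[3*store(buf, p + 3, 2*p + 6)[u] + 7] + 3)) ↔ 3*store(buf, p + 3, 2*p + 6)[3*store(buf, p + 3, 2*p + 6)[u] + 5] < 9*store(buf, p + 3, 2*p + 6)[u] + u + 11
Answer: WP = ((3*store(buf, p + 3, 2*p + 6)[u] < store(buf, p + 3, 2*p + 6)[3*store(buf, p + 3, 2*p + 6)[u] + 6] + 2*u - 5 ↔ 3*u < 6*store(buf, p + 3, 2*p + 6)[u] + 13) ∧ (u = -1 ↔ u ≠ 2*store(buf, p + 3, 2*p + 6)[3*store(buf, p + 3, 2*p + 6)[u] + 7] + 3)) ↔ 3*store(buf, p + 3, 2*p + 6)[3*store(buf, p + 3, 2*p + 6)[u] + 5] < 9*store(buf, p + 3, 2*p + 6)[u] + u + 11
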